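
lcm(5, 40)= 40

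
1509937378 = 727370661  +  782566717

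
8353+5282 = 13635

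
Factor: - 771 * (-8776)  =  2^3*3^1*257^1*1097^1=6766296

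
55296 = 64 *864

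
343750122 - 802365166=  - 458615044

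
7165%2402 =2361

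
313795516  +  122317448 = 436112964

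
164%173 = 164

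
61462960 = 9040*6799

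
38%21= 17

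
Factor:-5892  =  -2^2*3^1 * 491^1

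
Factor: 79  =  79^1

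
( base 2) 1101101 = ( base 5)414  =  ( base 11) 9A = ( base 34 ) 37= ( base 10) 109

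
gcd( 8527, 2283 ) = 1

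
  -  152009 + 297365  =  145356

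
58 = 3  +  55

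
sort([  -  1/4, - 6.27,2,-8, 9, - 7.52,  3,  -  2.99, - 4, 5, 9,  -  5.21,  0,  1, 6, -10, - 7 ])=[  -  10, - 8,-7.52 , - 7, - 6.27, - 5.21,- 4, - 2.99, -1/4,  0, 1,2,3,5,  6, 9,  9] 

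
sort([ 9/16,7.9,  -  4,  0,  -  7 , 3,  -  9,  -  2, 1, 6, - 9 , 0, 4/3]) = [-9,  -  9 , - 7 , - 4, - 2,0 , 0, 9/16,1,4/3,3, 6,7.9 ] 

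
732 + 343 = 1075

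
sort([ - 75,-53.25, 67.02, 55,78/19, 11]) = [-75, - 53.25 , 78/19 , 11,55,67.02]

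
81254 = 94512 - 13258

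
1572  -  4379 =  -  2807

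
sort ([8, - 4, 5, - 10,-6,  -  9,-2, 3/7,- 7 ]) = [ - 10,-9, - 7,-6 , - 4, - 2,  3/7, 5,8]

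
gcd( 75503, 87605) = 1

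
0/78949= 0 =0.00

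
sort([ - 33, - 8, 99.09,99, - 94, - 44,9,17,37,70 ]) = [ - 94, - 44, - 33, - 8,9, 17,37, 70, 99 , 99.09]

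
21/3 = 7 = 7.00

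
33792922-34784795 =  -991873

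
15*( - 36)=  - 540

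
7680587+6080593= 13761180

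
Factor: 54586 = 2^1*7^2 * 557^1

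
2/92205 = 2/92205 = 0.00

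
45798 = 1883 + 43915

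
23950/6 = 3991+2/3 =3991.67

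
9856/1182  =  8  +  200/591 = 8.34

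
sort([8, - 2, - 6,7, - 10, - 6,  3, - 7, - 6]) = [  -  10, - 7, - 6, - 6, - 6, - 2, 3,7,8] 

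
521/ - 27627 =- 521/27627 = - 0.02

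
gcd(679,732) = 1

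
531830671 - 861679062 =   -  329848391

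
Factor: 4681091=431^1*10861^1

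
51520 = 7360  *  7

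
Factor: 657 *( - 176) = -2^4*3^2*11^1 * 73^1 = - 115632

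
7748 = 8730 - 982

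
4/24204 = 1/6051 = 0.00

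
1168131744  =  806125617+362006127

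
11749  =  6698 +5051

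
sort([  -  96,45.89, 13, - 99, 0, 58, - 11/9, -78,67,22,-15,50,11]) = [- 99,  -  96, - 78,  -  15,- 11/9, 0, 11,13 , 22, 45.89 , 50,  58,67]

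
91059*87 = 7922133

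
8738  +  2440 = 11178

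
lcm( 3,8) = 24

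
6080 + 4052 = 10132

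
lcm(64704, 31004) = 1488192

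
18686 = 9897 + 8789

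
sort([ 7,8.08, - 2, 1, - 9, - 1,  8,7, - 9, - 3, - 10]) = [ - 10, - 9,-9, - 3, - 2  , - 1 , 1, 7, 7, 8, 8.08 ]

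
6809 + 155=6964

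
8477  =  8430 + 47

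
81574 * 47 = 3833978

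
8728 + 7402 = 16130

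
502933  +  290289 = 793222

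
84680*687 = 58175160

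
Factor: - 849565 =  - 5^1*169913^1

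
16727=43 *389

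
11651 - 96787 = - 85136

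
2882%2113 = 769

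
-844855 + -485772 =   -  1330627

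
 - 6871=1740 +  - 8611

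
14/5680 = 7/2840 = 0.00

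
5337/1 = 5337 = 5337.00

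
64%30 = 4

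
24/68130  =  4/11355 = 0.00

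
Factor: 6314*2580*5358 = 87282462960 =2^4*3^2*5^1*7^1 * 11^1*19^1 * 41^1 *43^1*47^1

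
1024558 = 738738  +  285820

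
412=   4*103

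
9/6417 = 1/713 = 0.00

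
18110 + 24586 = 42696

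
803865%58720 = 40505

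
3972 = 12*331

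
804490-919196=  - 114706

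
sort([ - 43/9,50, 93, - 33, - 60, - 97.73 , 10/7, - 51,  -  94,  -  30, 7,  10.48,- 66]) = [ - 97.73, - 94, - 66, - 60,  -  51, - 33, - 30, - 43/9,10/7, 7,10.48, 50,93 ]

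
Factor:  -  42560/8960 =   -  2^(-2)*19^1 = -  19/4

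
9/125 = 9/125 = 0.07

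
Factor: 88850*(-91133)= - 2^1*5^2*7^1*47^1*277^1*1777^1 = -8097167050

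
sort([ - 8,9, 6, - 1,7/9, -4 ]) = [ - 8, - 4, - 1, 7/9,  6,9] 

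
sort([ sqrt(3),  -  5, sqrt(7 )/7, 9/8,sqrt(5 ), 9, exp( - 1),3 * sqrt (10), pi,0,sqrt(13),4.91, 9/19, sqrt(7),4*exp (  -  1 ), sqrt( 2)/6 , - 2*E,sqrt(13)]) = [  -  2*E,-5, 0, sqrt(2) /6, exp( - 1), sqrt(7 ) /7, 9/19,  9/8, 4*exp ( - 1), sqrt(3), sqrt(5 ),sqrt( 7), pi,  sqrt( 13),  sqrt( 13), 4.91,9 , 3 * sqrt(10 ) ] 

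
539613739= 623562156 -83948417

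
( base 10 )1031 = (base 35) tg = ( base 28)18N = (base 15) 48B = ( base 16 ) 407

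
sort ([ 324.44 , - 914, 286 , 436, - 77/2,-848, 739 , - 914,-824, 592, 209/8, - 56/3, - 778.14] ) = [-914, - 914, - 848, - 824, - 778.14 ,-77/2, - 56/3, 209/8, 286, 324.44, 436,592, 739]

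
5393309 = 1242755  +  4150554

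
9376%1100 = 576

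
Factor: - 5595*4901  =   - 27421095 = - 3^1*5^1*13^2*29^1*373^1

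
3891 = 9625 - 5734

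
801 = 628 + 173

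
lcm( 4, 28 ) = 28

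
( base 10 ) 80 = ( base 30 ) 2k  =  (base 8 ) 120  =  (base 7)143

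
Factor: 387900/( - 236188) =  - 225/137 = -  3^2*5^2*137^( - 1 )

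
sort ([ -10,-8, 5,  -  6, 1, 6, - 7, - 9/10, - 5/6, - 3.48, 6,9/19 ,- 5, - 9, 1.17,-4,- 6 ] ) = [ - 10, - 9,-8, - 7,  -  6,-6, - 5,-4,-3.48, - 9/10, - 5/6 , 9/19,1, 1.17, 5, 6,6 ] 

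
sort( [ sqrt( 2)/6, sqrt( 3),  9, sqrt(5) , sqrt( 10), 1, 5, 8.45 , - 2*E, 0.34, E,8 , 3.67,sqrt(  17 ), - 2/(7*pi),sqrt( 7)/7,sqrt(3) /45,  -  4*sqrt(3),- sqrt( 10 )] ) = [  -  4  *  sqrt( 3 ), - 2 * E,-sqrt( 10), - 2/ ( 7* pi),  sqrt(3)/45,sqrt(2)/6,0.34, sqrt( 7 )/7, 1, sqrt( 3),sqrt(5), E,sqrt( 10), 3.67,  sqrt( 17), 5, 8,  8.45 , 9 ]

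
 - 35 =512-547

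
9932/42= 4966/21= 236.48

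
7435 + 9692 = 17127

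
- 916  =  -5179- - 4263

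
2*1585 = 3170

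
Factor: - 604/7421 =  - 2^2*41^( -1)*151^1 * 181^( - 1)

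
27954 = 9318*3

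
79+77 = 156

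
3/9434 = 3/9434 = 0.00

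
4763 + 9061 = 13824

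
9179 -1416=7763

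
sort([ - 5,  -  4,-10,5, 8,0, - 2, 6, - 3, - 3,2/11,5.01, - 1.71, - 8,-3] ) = [ - 10,- 8, - 5, - 4 ,- 3  , - 3,-3, - 2, - 1.71,0, 2/11, 5, 5.01, 6, 8]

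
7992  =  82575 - 74583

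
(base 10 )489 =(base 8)751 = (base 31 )FO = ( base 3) 200010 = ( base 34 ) ED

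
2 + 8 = 10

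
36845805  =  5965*6177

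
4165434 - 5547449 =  - 1382015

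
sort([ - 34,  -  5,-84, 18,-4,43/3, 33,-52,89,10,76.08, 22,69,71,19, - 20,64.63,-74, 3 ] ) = [-84, -74, - 52, - 34,-20, - 5, -4,3,10, 43/3,18, 19,22,33,64.63,69,71,76.08,89] 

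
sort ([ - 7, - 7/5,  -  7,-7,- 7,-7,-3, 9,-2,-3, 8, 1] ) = [-7, - 7,  -  7,  -  7, - 7,-3, - 3,-2,-7/5, 1, 8 , 9]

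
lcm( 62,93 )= 186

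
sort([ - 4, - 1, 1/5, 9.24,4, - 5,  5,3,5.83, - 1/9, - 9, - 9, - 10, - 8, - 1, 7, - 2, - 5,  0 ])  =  [ - 10, - 9, - 9, - 8,-5, - 5, - 4, - 2, - 1, - 1, - 1/9,0, 1/5, 3,  4 , 5, 5.83, 7, 9.24 ]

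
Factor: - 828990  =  -2^1*3^2*5^1 * 61^1*151^1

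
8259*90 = 743310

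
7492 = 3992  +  3500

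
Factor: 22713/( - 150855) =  - 5^( - 1 )*67^1*89^( - 1)  =  - 67/445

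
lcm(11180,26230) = 681980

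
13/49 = 13/49 =0.27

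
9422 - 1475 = 7947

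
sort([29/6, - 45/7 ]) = [ - 45/7,29/6]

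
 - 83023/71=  - 1170 + 47/71  =  -  1169.34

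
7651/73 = 104 + 59/73 =104.81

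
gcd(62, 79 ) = 1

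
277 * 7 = 1939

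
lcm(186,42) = 1302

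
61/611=61/611= 0.10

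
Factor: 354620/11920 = 119/4 = 2^( - 2)*7^1* 17^1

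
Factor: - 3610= -2^1 * 5^1*19^2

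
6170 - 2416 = 3754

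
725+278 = 1003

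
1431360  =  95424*15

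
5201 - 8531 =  - 3330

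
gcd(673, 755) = 1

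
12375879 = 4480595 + 7895284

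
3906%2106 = 1800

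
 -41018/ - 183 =41018/183 = 224.14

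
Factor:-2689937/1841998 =- 2^(-1)*37^1*72701^1*920999^(  -  1 )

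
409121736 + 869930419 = 1279052155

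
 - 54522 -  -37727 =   -  16795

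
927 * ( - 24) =- 22248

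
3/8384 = 3/8384 = 0.00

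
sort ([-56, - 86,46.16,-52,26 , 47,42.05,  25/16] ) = [  -  86,  -  56, - 52,25/16,  26,  42.05,  46.16 , 47]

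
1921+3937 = 5858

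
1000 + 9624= 10624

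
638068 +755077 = 1393145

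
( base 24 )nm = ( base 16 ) 23e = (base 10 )574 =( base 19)1b4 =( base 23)11m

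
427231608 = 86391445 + 340840163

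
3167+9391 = 12558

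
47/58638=47/58638 = 0.00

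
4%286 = 4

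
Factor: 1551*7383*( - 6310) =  - 72256018230=-2^1*3^2*5^1 * 11^1*23^1* 47^1*107^1*631^1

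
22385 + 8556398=8578783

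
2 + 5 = 7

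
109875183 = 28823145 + 81052038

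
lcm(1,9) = 9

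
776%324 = 128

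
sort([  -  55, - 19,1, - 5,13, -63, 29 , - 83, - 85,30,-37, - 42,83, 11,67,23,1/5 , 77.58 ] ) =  [- 85, - 83, - 63, - 55, - 42, - 37, - 19,-5,1/5,1,11,13,23,29 , 30,67, 77.58,83 ] 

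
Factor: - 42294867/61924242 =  - 2^(-1) * 89^(-1 ) * 173^1*227^1*359^1*115963^( - 1)=-14098289/20641414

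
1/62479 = 1/62479= 0.00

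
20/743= 20/743 = 0.03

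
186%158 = 28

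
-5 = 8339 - 8344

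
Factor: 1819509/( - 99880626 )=-2^( - 1 )*606503^1 *16646771^(-1 ) = -606503/33293542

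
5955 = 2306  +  3649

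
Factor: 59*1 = 59= 59^1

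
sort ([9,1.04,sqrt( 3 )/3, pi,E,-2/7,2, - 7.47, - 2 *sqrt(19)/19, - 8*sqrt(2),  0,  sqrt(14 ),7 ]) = [ - 8*sqrt( 2), - 7.47  , - 2 * sqrt( 19 ) /19, - 2/7,0, sqrt( 3 )/3,  1.04, 2, E,pi,sqrt(14), 7, 9 ]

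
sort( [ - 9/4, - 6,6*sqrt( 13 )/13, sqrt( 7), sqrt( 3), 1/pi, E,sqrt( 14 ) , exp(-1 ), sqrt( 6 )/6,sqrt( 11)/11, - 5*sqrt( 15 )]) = [ - 5 * sqrt(15), - 6, - 9/4 , sqrt( 11)/11, 1/pi, exp( - 1 ),sqrt ( 6)/6 , 6*sqrt( 13) /13,sqrt (3), sqrt( 7),E,sqrt (14) ] 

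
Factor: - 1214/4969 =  - 2^1 * 607^1*4969^(-1)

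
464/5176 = 58/647 = 0.09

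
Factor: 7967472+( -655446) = 7312026=2^1*3^1*149^1 * 8179^1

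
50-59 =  - 9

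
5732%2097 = 1538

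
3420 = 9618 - 6198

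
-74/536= -37/268= -0.14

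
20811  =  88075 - 67264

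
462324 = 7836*59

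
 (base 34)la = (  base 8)1324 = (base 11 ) 5a9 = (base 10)724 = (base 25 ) 13o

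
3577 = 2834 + 743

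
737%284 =169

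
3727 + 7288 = 11015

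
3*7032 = 21096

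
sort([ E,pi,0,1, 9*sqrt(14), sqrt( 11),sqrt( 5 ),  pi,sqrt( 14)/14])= [ 0, sqrt(14 ) /14, 1,sqrt(5),E,pi, pi,sqrt( 11),9*sqrt(14)] 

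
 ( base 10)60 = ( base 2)111100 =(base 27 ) 26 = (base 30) 20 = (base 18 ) 36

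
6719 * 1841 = 12369679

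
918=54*17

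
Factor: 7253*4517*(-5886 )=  - 192835960686 =-2^1 * 3^3 * 109^1 * 4517^1*7253^1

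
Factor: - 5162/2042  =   - 29^1*89^1*1021^( - 1)  =  - 2581/1021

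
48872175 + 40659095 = 89531270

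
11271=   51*221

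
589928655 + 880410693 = 1470339348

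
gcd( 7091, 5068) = 7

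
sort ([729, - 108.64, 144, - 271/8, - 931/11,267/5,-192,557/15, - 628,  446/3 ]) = [ - 628,  -  192, - 108.64, - 931/11, - 271/8, 557/15 , 267/5,144,  446/3,729 ] 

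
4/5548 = 1/1387 = 0.00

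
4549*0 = 0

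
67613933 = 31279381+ 36334552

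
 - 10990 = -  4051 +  - 6939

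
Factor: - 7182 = - 2^1*3^3 * 7^1*19^1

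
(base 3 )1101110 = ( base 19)2F4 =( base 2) 1111110011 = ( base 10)1011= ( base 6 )4403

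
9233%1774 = 363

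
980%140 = 0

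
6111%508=15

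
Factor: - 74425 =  - 5^2*13^1 *229^1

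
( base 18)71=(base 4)1333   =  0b1111111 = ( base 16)7f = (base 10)127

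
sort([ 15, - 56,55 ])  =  [ - 56,15,  55]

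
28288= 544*52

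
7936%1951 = 132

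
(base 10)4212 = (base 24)77C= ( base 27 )5l0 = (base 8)10164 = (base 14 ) 176C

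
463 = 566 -103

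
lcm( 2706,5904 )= 64944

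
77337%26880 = 23577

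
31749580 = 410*77438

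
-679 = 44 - 723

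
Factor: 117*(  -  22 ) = - 2^1*3^2*11^1 * 13^1 =- 2574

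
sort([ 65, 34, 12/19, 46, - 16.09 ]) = [ - 16.09,12/19, 34, 46, 65]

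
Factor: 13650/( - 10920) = - 5/4  =  -2^( - 2)*5^1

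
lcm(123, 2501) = 7503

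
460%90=10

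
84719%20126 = 4215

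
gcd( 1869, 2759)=89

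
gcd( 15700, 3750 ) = 50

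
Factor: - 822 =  - 2^1*3^1* 137^1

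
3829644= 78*49098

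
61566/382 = 161 +32/191= 161.17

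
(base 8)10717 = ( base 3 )20020212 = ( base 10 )4559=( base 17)FD3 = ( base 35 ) 3p9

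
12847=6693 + 6154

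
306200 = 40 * 7655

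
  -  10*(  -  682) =6820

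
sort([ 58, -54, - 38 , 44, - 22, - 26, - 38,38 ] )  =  [-54 , - 38, - 38,-26,  -  22,  38, 44,58]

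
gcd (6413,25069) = 583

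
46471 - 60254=- 13783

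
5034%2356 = 322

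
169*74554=12599626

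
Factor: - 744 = -2^3*3^1*31^1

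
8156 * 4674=38121144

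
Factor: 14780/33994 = 2^1*5^1*23^( - 1) = 10/23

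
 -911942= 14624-926566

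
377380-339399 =37981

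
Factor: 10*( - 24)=-2^4*3^1*5^1 = - 240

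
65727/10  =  6572 + 7/10 = 6572.70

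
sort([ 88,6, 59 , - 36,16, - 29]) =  [ - 36, - 29 , 6,16,59,88] 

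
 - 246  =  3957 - 4203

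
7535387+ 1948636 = 9484023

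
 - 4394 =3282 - 7676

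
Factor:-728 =-2^3*7^1*13^1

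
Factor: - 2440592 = -2^4*7^2 * 11^1 * 283^1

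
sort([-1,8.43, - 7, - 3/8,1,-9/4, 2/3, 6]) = [-7, - 9/4,  -  1, - 3/8, 2/3, 1, 6,8.43 ]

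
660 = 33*20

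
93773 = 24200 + 69573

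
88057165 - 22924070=65133095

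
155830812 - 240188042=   -  84357230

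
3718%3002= 716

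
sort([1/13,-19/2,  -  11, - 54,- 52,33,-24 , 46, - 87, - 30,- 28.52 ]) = [ - 87, - 54, - 52, - 30, -28.52, - 24,-11, - 19/2,1/13 , 33, 46] 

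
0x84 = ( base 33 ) 40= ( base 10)132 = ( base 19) 6i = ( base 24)5c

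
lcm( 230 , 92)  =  460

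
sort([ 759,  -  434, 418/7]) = [  -  434,418/7, 759]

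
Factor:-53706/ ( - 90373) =2^1 * 3^1 * 8951^1*90373^( - 1 ) 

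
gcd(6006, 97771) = 1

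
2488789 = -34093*(  -  73) 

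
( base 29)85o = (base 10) 6897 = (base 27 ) 9CC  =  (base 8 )15361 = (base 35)5m2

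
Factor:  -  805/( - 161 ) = 5=5^1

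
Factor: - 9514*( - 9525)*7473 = 2^1 * 3^2 * 5^2*47^1*53^1*67^1*71^1 * 127^1 = 677209612050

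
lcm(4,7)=28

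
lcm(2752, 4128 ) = 8256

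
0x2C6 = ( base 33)lh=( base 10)710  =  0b1011000110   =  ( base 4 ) 23012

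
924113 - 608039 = 316074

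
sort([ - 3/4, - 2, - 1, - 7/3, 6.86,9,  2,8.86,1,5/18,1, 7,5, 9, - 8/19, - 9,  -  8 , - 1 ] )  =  [ - 9 , - 8,  -  7/3, - 2 , - 1,-1 , - 3/4, - 8/19, 5/18,1,  1,2,5,  6.86, 7, 8.86 , 9, 9 ]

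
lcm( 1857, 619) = 1857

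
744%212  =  108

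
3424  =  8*428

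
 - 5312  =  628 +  - 5940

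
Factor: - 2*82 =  - 164=-2^2*41^1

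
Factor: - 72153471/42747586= - 2^( - 1)*3^1*7^( - 1 )*13^1*1850089^1*3053399^(-1)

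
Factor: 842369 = 11^1*76579^1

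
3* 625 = 1875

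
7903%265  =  218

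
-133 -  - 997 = 864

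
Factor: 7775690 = 2^1 * 5^1*13^2*43^1*107^1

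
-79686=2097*(-38)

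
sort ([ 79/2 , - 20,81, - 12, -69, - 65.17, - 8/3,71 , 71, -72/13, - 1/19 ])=[  -  69, - 65.17,-20,-12,-72/13,-8/3, - 1/19,  79/2,71,  71, 81 ] 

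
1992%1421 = 571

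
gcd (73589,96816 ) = 1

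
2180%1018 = 144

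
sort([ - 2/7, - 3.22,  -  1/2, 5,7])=[-3.22,  -  1/2,-2/7,5, 7]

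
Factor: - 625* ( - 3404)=2127500 = 2^2*5^4*23^1* 37^1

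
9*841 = 7569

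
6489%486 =171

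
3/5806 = 3/5806  =  0.00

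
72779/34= 2140+19/34=2140.56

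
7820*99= 774180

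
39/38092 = 39/38092 = 0.00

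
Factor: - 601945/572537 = - 5^1*7^( - 1 )*89^( - 1)* 131^1 = - 655/623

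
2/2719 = 2/2719=0.00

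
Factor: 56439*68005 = 3838134195 =3^2*5^1*7^1*29^1*67^1*6271^1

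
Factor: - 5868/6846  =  -6/7  =  - 2^1* 3^1* 7^( - 1 ) 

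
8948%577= 293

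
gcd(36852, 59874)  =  6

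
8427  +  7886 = 16313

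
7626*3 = 22878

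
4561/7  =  651 + 4/7 = 651.57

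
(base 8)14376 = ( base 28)84E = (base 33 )5st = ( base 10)6398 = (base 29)7HI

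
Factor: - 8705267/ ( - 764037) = 3^ (  -  2)*23^( - 1)*599^1*3691^( - 1)*14533^1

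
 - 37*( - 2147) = 79439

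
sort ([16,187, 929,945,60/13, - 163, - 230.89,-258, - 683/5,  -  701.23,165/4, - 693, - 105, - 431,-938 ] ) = [ - 938,  -  701.23, - 693,-431, - 258, - 230.89, - 163, - 683/5, - 105,  60/13,16,165/4,  187, 929,945]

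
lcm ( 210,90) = 630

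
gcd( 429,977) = 1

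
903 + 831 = 1734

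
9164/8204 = 2291/2051  =  1.12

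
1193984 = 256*4664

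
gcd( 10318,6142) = 2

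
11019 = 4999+6020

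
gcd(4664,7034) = 2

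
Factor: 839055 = 3^1 * 5^1* 7^1*61^1*131^1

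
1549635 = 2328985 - 779350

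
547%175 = 22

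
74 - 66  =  8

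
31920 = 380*84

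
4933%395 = 193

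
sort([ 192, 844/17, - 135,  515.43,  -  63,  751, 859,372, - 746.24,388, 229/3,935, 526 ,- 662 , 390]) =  [ - 746.24, - 662 , - 135,-63, 844/17,  229/3, 192, 372,  388, 390,515.43,526 , 751, 859, 935]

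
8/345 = 8/345 = 0.02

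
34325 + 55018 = 89343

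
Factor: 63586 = 2^1*31793^1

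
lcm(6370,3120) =152880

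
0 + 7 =7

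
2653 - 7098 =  - 4445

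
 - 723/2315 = -723/2315 = - 0.31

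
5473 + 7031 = 12504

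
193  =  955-762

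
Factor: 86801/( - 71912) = -2^(-3) * 11^1*13^1  *89^ ( - 1 )* 101^ (-1 )*607^1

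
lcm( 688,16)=688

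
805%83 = 58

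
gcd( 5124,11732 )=28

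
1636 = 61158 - 59522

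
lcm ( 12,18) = 36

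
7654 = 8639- 985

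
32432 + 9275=41707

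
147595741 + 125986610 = 273582351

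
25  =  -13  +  38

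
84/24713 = 84/24713 = 0.00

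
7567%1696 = 783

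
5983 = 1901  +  4082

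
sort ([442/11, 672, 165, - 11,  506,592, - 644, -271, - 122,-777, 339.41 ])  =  [ -777,  -  644, - 271, - 122,-11,  442/11,165, 339.41, 506,592, 672 ]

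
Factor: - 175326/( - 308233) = 2^1*3^1*31^( -1)*61^(-1)  *  163^ (  -  1)*29221^1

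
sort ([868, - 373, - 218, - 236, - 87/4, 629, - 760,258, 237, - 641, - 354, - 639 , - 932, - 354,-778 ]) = [-932 , - 778 , - 760,  -  641 , - 639, - 373, - 354, - 354, - 236 , - 218 , - 87/4,237,258,629 , 868] 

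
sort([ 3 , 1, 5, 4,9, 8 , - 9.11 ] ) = [ - 9.11,1,3,4,5,8  ,  9]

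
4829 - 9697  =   - 4868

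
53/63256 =53/63256=0.00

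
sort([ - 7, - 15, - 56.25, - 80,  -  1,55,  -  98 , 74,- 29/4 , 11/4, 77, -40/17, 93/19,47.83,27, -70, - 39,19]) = [ - 98,-80, -70, - 56.25, - 39, - 15, - 29/4,-7,-40/17,- 1,  11/4,93/19 , 19,27,47.83, 55,74,77]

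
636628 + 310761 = 947389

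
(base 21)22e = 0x3AA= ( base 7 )2510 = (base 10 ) 938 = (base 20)26I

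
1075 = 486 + 589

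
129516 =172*753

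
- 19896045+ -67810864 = -87706909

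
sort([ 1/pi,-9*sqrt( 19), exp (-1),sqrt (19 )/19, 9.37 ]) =[ - 9*sqrt( 19),  sqrt(19)/19, 1/pi, exp( - 1), 9.37]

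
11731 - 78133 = -66402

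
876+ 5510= 6386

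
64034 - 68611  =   - 4577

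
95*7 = 665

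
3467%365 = 182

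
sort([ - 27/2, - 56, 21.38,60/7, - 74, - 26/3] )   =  [ - 74, - 56,-27/2, - 26/3, 60/7, 21.38] 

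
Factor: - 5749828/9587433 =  - 2^2*3^ ( - 1)*7^1*173^1*421^( - 1) * 1187^1*7591^( - 1 ) 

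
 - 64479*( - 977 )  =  62995983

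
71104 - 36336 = 34768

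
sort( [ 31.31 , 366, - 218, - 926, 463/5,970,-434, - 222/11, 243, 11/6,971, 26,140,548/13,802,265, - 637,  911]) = [ - 926, - 637,-434, - 218, - 222/11,  11/6,  26,31.31,548/13, 463/5,140, 243,265 , 366,  802, 911, 970, 971]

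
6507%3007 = 493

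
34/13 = 2 + 8/13 = 2.62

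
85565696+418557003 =504122699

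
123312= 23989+99323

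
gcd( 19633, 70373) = 1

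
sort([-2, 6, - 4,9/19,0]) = [-4 ,-2,  0,9/19,6 ]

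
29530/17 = 1737+1/17 = 1737.06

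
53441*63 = 3366783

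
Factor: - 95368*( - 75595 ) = 2^3*5^1*7^1*13^2*131^1*1163^1 = 7209343960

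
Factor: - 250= -2^1*5^3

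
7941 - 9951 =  - 2010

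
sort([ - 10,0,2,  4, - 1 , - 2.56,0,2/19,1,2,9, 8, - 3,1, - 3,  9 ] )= [-10, - 3 ,-3, - 2.56,  -  1, 0, 0,2/19, 1,1, 2,2,4, 8, 9,9 ]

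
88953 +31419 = 120372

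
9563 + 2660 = 12223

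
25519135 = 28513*895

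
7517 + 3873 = 11390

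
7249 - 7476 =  - 227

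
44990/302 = 22495/151 = 148.97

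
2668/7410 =1334/3705=0.36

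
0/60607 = 0 = 0.00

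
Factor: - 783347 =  - 107^1 * 7321^1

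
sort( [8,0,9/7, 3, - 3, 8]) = [ - 3,0 , 9/7,3,8,  8] 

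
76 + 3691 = 3767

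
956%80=76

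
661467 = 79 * 8373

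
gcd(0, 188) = 188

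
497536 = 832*598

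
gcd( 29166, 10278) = 6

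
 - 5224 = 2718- 7942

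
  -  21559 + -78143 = - 99702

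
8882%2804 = 470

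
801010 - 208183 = 592827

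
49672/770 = 3548/55 = 64.51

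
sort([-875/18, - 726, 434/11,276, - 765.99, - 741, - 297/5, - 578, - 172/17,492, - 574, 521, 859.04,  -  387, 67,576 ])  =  [  -  765.99 , - 741,-726,-578, - 574 ,  -  387 ,-297/5, - 875/18,  -  172/17,  434/11, 67,276,492, 521, 576,859.04] 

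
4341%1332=345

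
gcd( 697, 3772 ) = 41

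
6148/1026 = 3074/513 = 5.99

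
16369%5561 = 5247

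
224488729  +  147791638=372280367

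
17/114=17/114 = 0.15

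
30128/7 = 4304 = 4304.00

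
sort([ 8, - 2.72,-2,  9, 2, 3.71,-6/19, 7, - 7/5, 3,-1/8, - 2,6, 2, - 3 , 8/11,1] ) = [-3, - 2.72, - 2,-2, - 7/5,-6/19, - 1/8,  8/11, 1, 2 , 2, 3  ,  3.71,  6,7, 8,9 ] 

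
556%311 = 245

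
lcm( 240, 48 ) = 240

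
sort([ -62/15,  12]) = [-62/15, 12] 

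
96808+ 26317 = 123125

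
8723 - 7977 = 746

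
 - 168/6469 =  - 1+6301/6469 = - 0.03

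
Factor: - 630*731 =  -2^1*3^2*5^1*7^1*17^1*43^1 = -460530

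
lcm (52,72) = 936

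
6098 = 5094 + 1004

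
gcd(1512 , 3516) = 12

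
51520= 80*644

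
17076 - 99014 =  - 81938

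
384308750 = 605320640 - 221011890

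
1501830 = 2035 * 738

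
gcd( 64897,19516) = 7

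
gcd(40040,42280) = 280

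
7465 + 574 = 8039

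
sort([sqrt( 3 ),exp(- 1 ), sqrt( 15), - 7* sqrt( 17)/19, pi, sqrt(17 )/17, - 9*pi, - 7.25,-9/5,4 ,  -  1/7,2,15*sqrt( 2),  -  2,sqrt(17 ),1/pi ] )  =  [ - 9*pi, - 7.25, - 2, - 9/5 , - 7*sqrt (17 ) /19, - 1/7,sqrt(17)/17 , 1/pi , exp(-1 ), sqrt( 3), 2, pi,sqrt( 15), 4, sqrt( 17 ), 15*sqrt(  2)]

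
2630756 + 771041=3401797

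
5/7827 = 5/7827 = 0.00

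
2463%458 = 173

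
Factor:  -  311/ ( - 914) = 2^ ( - 1)*311^1*  457^(-1)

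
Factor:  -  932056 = - 2^3*116507^1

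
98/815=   98/815 = 0.12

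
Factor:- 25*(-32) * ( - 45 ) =  -  2^5* 3^2*5^3 = - 36000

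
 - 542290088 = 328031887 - 870321975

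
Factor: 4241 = 4241^1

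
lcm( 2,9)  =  18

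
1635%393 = 63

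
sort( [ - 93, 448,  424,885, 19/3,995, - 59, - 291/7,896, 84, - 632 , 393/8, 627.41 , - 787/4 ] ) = [ -632, - 787/4,-93, - 59, - 291/7 , 19/3,  393/8 , 84,424,448,627.41, 885, 896, 995]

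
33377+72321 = 105698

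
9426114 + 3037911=12464025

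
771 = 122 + 649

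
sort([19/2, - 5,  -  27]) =[ - 27, -5,19/2] 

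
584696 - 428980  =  155716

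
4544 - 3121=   1423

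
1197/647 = 1 + 550/647 =1.85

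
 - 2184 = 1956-4140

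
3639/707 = 5 + 104/707 = 5.15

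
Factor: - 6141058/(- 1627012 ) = 3070529/813506 = 2^( - 1 )*7^1*11^1*137^ ( -1) * 2969^( - 1)*39877^1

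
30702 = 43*714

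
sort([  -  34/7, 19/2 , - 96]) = [ - 96, - 34/7, 19/2] 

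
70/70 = 1=1.00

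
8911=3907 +5004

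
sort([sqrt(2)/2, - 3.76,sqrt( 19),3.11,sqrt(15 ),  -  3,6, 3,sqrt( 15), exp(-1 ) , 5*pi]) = [-3.76, - 3,exp( - 1 ), sqrt(2) /2,3,3.11,sqrt(15),sqrt( 15), sqrt(19 ) , 6,5*pi]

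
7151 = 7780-629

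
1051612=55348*19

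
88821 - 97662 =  - 8841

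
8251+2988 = 11239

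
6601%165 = 1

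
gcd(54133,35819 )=1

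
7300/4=1825 = 1825.00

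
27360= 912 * 30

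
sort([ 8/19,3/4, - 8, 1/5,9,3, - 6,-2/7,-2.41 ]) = [ - 8, - 6, - 2.41,-2/7,1/5,8/19, 3/4,3,9]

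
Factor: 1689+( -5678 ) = -3989^1  =  - 3989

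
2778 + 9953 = 12731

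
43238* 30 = 1297140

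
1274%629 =16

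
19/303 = 19/303 = 0.06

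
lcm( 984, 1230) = 4920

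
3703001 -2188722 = 1514279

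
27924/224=6981/56 = 124.66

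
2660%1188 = 284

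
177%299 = 177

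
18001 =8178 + 9823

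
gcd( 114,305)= 1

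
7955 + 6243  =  14198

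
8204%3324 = 1556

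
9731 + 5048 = 14779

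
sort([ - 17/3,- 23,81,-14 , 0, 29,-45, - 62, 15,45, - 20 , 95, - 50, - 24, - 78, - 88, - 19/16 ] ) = [ - 88, -78,- 62,-50,  -  45, - 24, - 23, - 20, - 14, - 17/3,-19/16, 0, 15, 29,45,81,95 ]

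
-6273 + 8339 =2066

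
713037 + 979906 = 1692943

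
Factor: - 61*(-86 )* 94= 2^2*43^1*47^1*61^1 =493124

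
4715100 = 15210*310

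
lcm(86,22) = 946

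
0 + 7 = 7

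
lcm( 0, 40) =0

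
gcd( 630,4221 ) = 63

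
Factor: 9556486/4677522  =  3^( - 1 )*29^1*113^( - 1) *6899^( - 1)*164767^1 = 4778243/2338761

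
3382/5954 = 1691/2977= 0.57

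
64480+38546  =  103026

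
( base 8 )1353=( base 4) 23223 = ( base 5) 10442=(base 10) 747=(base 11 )61a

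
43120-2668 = 40452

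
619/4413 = 619/4413= 0.14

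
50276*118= 5932568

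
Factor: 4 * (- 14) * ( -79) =2^3*7^1*79^1 = 4424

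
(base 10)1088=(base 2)10001000000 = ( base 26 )1FM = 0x440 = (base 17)3d0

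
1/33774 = 1/33774=0.00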